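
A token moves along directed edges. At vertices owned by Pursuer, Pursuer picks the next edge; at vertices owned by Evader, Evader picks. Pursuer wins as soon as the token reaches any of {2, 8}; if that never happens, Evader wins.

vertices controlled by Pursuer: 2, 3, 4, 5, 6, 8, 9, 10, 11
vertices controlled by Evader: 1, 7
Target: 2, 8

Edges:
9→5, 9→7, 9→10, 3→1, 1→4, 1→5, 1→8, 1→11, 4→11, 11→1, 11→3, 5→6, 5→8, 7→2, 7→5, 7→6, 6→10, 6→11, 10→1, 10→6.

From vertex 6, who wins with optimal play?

A0 = {2, 8}
A1: add {5} — 5 (Pursuer) has 5→8.
A2: add {9} — 9 (Pursuer) has 9→5.
A3 = A2; e.g. 1 (Evader) can still go to 4. Fixed point.
6 never enters the attractor, so Evader can avoid the target forever.

Evader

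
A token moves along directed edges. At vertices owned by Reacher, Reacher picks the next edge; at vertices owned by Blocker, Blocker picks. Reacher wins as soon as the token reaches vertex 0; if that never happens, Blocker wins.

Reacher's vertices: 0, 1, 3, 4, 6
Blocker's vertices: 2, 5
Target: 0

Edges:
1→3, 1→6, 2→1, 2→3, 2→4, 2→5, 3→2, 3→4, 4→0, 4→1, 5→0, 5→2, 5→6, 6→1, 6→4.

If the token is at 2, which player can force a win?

A0 = {0}
A1: add {4} — 4 (Reacher) has 4→0.
A2: add {3, 6} — 3 (Reacher) has 3→4; 6 (Reacher) has 6→4.
A3: add {1} — 1 (Reacher) has 1→3.
A4 = A3; e.g. 2 (Blocker) can still go to 5. Fixed point.
2 never enters the attractor, so Blocker can avoid the target forever.

Blocker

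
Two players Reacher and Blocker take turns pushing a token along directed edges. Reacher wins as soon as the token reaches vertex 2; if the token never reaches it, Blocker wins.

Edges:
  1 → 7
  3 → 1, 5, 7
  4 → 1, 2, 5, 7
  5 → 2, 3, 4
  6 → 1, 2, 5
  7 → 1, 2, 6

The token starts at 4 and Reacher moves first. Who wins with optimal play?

Track states (vertex, player-to-move).
A0 = {(2,Reacher), (2,Blocker)}
A1: add {(4,Reacher), (5,Reacher), (6,Reacher), (7,Reacher)}.
(4,Reacher) ∈ A1 ⇒ Reacher forces the target.

Reacher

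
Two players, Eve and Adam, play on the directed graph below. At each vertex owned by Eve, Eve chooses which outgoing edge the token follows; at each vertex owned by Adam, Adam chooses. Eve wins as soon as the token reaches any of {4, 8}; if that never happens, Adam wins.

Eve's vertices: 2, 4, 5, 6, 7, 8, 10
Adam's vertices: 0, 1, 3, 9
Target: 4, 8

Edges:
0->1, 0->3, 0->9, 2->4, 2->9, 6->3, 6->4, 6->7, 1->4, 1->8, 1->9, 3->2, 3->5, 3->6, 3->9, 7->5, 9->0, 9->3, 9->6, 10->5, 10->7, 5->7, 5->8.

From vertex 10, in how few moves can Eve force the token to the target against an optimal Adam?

A0 = {4, 8}
A1: add {2, 5, 6} — 2 (Eve) has 2→4; 5 (Eve) has 5→8; 6 (Eve) has 6→4.
A2: add {7, 10} — 7 (Eve) has 7→5; 10 (Eve) has 10→5.
A3 = A2; e.g. 0 (Adam) can still go to 1. Fixed point.
10 enters the attractor at level 2, so Eve can force the target in 2 moves from there.

2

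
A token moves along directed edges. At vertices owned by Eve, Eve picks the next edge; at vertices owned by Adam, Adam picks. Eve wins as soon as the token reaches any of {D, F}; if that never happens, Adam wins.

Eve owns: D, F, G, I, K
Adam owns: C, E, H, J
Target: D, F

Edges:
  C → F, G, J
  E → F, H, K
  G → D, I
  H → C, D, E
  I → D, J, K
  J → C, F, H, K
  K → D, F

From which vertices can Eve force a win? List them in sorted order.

D, F, G, I, K

A0 = {D, F}
A1: add {G, I, K} — G (Eve) has G→D; I (Eve) has I→D; K (Eve) has K→D.
A2 = A1; e.g. C (Adam) can still go to J. Fixed point.
Eve's winning region = {D, F, G, I, K}.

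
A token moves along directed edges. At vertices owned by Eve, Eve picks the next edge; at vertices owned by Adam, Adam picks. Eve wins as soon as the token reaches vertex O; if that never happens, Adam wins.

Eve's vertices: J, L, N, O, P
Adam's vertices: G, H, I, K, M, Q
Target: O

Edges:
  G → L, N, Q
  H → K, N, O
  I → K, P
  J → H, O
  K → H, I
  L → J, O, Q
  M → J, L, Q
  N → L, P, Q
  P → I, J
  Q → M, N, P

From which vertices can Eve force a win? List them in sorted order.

A0 = {O}
A1: add {J, L} — J (Eve) has J→O; L (Eve) has L→O.
A2: add {N, P} — N (Eve) has N→L; P (Eve) has P→J.
A3 = A2; e.g. G (Adam) can still go to Q. Fixed point.
Eve's winning region = {J, L, N, O, P}.

J, L, N, O, P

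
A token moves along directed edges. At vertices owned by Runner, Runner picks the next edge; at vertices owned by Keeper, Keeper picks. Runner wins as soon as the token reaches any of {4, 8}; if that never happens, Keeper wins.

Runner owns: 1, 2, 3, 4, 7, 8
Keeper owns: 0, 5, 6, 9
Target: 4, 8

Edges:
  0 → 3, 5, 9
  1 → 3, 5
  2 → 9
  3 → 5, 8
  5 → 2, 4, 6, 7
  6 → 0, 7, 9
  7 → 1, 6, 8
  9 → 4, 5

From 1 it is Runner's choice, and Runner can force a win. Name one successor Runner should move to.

3

A0 = {4, 8}
A1: add {3, 7} — 3 (Runner) has 3→8; 7 (Runner) has 7→8.
A2: add {1} — 1 (Runner) has 1→3.
A3 = A2; e.g. 0 (Keeper) can still go to 5. Fixed point.
From 1, successor 3 is in the attractor (rank 1); the other successor 5 is not.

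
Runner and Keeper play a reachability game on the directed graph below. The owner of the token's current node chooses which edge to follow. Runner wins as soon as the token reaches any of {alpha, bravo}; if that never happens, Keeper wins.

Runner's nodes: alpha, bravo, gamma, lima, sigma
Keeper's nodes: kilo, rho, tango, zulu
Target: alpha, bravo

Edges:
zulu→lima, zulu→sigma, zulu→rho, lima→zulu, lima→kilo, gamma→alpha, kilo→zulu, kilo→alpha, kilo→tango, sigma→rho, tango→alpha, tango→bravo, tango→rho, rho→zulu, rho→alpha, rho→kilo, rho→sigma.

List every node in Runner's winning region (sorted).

alpha, bravo, gamma

A0 = {alpha, bravo}
A1: add {gamma} — gamma (Runner) has gamma→alpha.
A2 = A1; e.g. zulu (Keeper) can still go to lima. Fixed point.
Runner's winning region = {alpha, bravo, gamma}.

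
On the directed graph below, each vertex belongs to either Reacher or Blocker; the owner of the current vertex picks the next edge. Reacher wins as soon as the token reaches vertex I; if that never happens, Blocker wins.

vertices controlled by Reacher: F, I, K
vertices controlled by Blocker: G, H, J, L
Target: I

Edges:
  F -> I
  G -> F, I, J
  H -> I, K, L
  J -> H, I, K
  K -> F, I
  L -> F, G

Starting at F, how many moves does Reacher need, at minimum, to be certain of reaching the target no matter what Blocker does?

A0 = {I}
A1: add {F, K} — F (Reacher) has F→I; K (Reacher) has K→I.
A2 = A1; e.g. G (Blocker) can still go to J. Fixed point.
F enters the attractor at level 1, so Reacher can force the target in 1 move from there.

1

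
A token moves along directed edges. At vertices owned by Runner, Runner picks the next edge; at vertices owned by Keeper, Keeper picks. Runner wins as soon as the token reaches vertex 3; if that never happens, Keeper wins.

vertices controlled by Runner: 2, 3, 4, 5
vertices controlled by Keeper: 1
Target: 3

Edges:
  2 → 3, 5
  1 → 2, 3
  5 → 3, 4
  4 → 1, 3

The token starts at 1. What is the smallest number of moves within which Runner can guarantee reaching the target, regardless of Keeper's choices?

2

A0 = {3}
A1: add {2, 4, 5} — 2 (Runner) has 2→3; 4 (Runner) has 4→3; 5 (Runner) has 5→3.
A2: add {1} — 1 (Keeper): all of {2, 3} already in.
A2 = all vertices. Fixed point.
1 enters the attractor at level 2, so Runner can force the target in 2 moves from there.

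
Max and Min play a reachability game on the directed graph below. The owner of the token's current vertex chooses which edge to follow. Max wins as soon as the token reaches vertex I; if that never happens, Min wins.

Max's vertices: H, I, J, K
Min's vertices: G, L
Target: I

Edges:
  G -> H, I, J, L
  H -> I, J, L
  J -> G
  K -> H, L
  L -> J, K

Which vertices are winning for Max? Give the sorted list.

H, I, K

A0 = {I}
A1: add {H} — H (Max) has H→I.
A2: add {K} — K (Max) has K→H.
A3 = A2; e.g. G (Min) can still go to J. Fixed point.
Max's winning region = {H, I, K}.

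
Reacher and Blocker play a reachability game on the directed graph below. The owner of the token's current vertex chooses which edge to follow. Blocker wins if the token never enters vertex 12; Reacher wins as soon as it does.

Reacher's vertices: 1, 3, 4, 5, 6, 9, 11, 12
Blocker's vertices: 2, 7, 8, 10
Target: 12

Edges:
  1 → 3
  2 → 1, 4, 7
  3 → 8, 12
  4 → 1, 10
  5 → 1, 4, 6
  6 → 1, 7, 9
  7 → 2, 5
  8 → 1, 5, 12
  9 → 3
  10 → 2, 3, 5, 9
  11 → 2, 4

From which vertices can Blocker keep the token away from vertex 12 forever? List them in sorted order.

A0 = {12}
A1: add {3} — 3 (Reacher) has 3→12.
A2: add {1, 9} — 1 (Reacher) has 1→3; 9 (Reacher) has 9→3.
A3: add {4, 5, 6} — 4 (Reacher) has 4→1; 5 (Reacher) has 5→1; 6 (Reacher) has 6→1.
A4: add {8, 11} — 8 (Blocker): all of {1, 5, 12} already in; 11 (Reacher) has 11→4.
A5 = A4; e.g. 2 (Blocker) can still go to 7. Fixed point.
Reacher's attractor = {1, 3, 4, 5, 6, 8, 9, 11, 12}; Blocker avoids the target exactly from the complement.

2, 7, 10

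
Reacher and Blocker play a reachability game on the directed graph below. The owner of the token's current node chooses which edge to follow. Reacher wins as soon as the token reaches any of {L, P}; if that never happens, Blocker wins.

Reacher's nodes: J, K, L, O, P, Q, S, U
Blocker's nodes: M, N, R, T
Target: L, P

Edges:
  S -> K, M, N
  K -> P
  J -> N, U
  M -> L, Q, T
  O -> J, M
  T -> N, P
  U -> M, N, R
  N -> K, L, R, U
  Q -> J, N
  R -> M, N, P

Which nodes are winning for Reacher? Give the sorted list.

A0 = {L, P}
A1: add {K} — K (Reacher) has K→P.
A2: add {S} — S (Reacher) has S→K.
A3 = A2; e.g. J (Reacher) has no edge into A2. Fixed point.
Reacher's winning region = {K, L, P, S}.

K, L, P, S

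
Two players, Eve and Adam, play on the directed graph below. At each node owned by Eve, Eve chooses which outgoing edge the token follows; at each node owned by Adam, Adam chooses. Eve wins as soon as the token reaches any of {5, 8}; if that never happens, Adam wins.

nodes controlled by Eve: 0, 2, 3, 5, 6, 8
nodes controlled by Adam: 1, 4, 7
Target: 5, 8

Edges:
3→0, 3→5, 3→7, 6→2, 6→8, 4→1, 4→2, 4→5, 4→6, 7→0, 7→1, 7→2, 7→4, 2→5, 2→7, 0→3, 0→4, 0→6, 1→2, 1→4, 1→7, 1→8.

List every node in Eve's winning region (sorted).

A0 = {5, 8}
A1: add {2, 3, 6} — 2 (Eve) has 2→5; 3 (Eve) has 3→5; 6 (Eve) has 6→8.
A2: add {0} — 0 (Eve) has 0→3.
A3 = A2; e.g. 1 (Adam) can still go to 4. Fixed point.
Eve's winning region = {0, 2, 3, 5, 6, 8}.

0, 2, 3, 5, 6, 8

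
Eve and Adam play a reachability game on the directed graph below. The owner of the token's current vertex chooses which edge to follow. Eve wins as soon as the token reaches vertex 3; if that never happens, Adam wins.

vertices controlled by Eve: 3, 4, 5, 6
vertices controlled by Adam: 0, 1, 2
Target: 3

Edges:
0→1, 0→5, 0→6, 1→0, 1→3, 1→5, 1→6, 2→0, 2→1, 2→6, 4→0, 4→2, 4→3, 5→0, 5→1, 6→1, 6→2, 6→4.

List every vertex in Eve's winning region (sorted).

A0 = {3}
A1: add {4} — 4 (Eve) has 4→3.
A2: add {6} — 6 (Eve) has 6→4.
A3 = A2; e.g. 0 (Adam) can still go to 1. Fixed point.
Eve's winning region = {3, 4, 6}.

3, 4, 6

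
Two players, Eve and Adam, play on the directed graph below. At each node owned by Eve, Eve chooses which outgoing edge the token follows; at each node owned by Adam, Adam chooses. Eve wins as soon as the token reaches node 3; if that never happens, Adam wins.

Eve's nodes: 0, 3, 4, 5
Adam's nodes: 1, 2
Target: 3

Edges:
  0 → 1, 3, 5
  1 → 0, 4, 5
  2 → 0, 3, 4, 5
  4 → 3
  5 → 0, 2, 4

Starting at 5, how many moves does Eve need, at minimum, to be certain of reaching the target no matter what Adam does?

2

A0 = {3}
A1: add {0, 4} — 0 (Eve) has 0→3; 4 (Eve) has 4→3.
A2: add {5} — 5 (Eve) has 5→0.
5 enters the attractor at level 2, so Eve can force the target in 2 moves from there.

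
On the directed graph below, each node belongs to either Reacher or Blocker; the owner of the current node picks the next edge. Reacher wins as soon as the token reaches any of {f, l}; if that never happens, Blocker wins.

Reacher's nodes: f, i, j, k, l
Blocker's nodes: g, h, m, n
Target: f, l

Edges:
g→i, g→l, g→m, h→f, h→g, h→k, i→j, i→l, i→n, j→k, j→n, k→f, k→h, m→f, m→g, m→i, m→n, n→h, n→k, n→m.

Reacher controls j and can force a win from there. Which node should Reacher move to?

k

A0 = {f, l}
A1: add {i, k} — i (Reacher) has i→l; k (Reacher) has k→f.
A2: add {j} — j (Reacher) has j→k.
A3 = A2; e.g. g (Blocker) can still go to m. Fixed point.
From j, successor k is in the attractor (rank 1); the other successor n is not.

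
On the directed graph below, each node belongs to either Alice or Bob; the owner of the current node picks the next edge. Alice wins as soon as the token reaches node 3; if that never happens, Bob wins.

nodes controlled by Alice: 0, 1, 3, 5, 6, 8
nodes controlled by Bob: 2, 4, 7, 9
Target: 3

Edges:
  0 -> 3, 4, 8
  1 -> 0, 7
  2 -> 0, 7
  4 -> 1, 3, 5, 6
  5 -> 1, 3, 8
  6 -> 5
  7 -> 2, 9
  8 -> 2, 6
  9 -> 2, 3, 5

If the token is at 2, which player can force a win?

Bob

A0 = {3}
A1: add {0, 5} — 0 (Alice) has 0→3; 5 (Alice) has 5→3.
A2: add {1, 6} — 1 (Alice) has 1→0; 6 (Alice) has 6→5.
A3: add {4, 8} — 4 (Bob): all of {1, 3, 5, 6} already in; 8 (Alice) has 8→6.
A4 = A3; e.g. 2 (Bob) can still go to 7. Fixed point.
2 never enters the attractor, so Bob can avoid the target forever.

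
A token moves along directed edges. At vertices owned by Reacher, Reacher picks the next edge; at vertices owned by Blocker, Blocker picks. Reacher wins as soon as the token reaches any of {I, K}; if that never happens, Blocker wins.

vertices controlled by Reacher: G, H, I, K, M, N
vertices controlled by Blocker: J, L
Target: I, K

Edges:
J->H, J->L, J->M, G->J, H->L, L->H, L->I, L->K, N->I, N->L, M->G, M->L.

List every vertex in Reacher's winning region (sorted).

I, K, N

A0 = {I, K}
A1: add {N} — N (Reacher) has N→I.
A2 = A1; e.g. G (Reacher) has no edge into A1. Fixed point.
Reacher's winning region = {I, K, N}.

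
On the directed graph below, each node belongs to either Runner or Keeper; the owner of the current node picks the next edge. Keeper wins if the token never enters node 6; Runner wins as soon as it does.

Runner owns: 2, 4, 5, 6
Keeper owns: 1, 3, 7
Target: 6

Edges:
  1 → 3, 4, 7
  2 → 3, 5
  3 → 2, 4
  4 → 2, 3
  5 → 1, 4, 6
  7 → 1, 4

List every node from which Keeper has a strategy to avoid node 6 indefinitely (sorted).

1, 7

A0 = {6}
A1: add {5} — 5 (Runner) has 5→6.
A2: add {2} — 2 (Runner) has 2→5.
A3: add {4} — 4 (Runner) has 4→2.
A4: add {3} — 3 (Keeper): all of {2, 4} already in.
A5 = A4; e.g. 1 (Keeper) can still go to 7. Fixed point.
Runner's attractor = {2, 3, 4, 5, 6}; Keeper avoids the target exactly from the complement.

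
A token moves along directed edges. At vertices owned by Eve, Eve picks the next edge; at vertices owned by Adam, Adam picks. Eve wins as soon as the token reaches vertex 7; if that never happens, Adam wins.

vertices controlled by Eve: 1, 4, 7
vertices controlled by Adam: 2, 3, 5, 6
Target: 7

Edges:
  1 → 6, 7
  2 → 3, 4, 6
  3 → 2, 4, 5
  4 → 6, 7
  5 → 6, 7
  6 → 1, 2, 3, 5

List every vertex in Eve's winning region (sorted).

A0 = {7}
A1: add {1, 4} — 1 (Eve) has 1→7; 4 (Eve) has 4→7.
A2 = A1; e.g. 2 (Adam) can still go to 3. Fixed point.
Eve's winning region = {1, 4, 7}.

1, 4, 7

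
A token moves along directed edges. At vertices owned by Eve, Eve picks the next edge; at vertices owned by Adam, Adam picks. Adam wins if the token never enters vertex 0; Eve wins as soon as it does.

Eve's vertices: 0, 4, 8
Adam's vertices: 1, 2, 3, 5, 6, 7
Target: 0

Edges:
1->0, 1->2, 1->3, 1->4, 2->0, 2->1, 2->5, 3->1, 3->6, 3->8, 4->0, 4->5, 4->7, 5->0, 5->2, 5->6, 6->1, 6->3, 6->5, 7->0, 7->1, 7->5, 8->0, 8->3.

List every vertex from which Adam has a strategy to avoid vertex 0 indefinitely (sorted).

1, 2, 3, 5, 6, 7

A0 = {0}
A1: add {4, 8} — 4 (Eve) has 4→0; 8 (Eve) has 8→0.
A2 = A1; e.g. 1 (Adam) can still go to 2. Fixed point.
Eve's attractor = {0, 4, 8}; Adam avoids the target exactly from the complement.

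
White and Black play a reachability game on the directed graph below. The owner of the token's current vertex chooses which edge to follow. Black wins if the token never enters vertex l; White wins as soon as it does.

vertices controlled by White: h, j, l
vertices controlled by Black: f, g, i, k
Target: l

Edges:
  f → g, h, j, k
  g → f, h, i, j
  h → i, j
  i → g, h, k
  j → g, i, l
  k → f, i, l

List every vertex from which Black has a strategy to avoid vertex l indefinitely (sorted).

f, g, i, k

A0 = {l}
A1: add {j} — j (White) has j→l.
A2: add {h} — h (White) has h→j.
A3 = A2; e.g. f (Black) can still go to g. Fixed point.
White's attractor = {h, j, l}; Black avoids the target exactly from the complement.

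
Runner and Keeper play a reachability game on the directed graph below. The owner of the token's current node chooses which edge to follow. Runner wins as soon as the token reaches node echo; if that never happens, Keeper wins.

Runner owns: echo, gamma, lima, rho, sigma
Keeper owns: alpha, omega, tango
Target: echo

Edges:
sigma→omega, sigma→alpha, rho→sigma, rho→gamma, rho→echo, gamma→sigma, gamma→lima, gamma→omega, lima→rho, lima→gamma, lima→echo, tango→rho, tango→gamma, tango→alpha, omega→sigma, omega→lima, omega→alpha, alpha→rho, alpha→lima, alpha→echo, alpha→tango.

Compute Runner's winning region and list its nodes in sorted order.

echo, gamma, lima, rho

A0 = {echo}
A1: add {lima, rho} — rho (Runner) has rho→echo; lima (Runner) has lima→echo.
A2: add {gamma} — gamma (Runner) has gamma→lima.
A3 = A2; e.g. sigma (Runner) has no edge into A2. Fixed point.
Runner's winning region = {echo, gamma, lima, rho}.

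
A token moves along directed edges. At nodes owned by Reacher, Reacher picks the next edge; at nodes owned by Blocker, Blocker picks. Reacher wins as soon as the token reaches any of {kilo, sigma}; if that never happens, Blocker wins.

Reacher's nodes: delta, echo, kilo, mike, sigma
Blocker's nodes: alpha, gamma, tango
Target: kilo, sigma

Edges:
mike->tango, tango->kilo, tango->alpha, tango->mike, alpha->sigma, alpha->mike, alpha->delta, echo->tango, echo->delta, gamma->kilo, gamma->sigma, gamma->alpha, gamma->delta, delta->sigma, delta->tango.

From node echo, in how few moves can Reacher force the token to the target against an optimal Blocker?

A0 = {kilo, sigma}
A1: add {delta} — delta (Reacher) has delta→sigma.
A2: add {echo} — echo (Reacher) has echo→delta.
A3 = A2; e.g. gamma (Blocker) can still go to alpha. Fixed point.
echo enters the attractor at level 2, so Reacher can force the target in 2 moves from there.

2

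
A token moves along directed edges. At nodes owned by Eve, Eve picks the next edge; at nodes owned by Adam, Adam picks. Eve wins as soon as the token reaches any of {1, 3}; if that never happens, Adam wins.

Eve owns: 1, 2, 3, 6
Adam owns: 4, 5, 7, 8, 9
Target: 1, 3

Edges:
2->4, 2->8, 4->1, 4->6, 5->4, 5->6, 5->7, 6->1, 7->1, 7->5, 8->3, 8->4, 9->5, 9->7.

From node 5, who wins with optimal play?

Adam

A0 = {1, 3}
A1: add {6} — 6 (Eve) has 6→1.
A2: add {4} — 4 (Adam): all of {1, 6} already in.
A3: add {2, 8} — 2 (Eve) has 2→4; 8 (Adam): all of {3, 4} already in.
A4 = A3; e.g. 5 (Adam) can still go to 7. Fixed point.
5 never enters the attractor, so Adam can avoid the target forever.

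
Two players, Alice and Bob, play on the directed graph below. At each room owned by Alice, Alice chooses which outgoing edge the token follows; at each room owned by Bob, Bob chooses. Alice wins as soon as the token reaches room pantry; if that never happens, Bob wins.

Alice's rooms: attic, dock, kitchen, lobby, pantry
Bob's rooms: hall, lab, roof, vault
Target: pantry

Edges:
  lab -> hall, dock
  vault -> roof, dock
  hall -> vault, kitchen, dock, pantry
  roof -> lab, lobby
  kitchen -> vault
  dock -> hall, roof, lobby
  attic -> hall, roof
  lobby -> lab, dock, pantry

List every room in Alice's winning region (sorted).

dock, lobby, pantry

A0 = {pantry}
A1: add {lobby} — lobby (Alice) has lobby→pantry.
A2: add {dock} — dock (Alice) has dock→lobby.
A3 = A2; e.g. lab (Bob) can still go to hall. Fixed point.
Alice's winning region = {dock, lobby, pantry}.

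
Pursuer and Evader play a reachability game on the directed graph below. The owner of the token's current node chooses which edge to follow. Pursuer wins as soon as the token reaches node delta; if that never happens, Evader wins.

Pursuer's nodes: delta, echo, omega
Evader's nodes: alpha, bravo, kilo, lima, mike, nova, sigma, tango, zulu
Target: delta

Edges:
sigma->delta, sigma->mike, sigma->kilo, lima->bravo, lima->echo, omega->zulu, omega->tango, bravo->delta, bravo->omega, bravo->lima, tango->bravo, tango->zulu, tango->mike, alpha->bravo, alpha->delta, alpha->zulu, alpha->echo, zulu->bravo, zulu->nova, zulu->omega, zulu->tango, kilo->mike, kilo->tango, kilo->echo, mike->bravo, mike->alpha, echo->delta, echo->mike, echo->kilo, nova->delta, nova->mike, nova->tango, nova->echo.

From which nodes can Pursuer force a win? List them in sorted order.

delta, echo

A0 = {delta}
A1: add {echo} — echo (Pursuer) has echo→delta.
A2 = A1; e.g. bravo (Evader) can still go to omega. Fixed point.
Pursuer's winning region = {delta, echo}.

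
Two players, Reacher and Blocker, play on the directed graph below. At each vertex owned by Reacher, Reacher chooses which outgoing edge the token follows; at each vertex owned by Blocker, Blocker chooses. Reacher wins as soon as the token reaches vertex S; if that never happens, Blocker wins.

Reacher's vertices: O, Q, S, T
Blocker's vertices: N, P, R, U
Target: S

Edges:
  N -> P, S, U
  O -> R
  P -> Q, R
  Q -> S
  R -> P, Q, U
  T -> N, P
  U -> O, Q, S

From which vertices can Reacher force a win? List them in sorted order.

A0 = {S}
A1: add {Q} — Q (Reacher) has Q→S.
A2 = A1; e.g. N (Blocker) can still go to P. Fixed point.
Reacher's winning region = {Q, S}.

Q, S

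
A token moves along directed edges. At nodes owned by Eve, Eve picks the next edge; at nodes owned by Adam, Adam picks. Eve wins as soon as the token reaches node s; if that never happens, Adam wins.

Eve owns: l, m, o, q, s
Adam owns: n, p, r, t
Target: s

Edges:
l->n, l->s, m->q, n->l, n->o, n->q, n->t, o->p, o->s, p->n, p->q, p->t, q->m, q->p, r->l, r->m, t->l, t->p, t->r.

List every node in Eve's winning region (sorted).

l, o, s

A0 = {s}
A1: add {l, o} — l (Eve) has l→s; o (Eve) has o→s.
A2 = A1; e.g. m (Eve) has no edge into A1. Fixed point.
Eve's winning region = {l, o, s}.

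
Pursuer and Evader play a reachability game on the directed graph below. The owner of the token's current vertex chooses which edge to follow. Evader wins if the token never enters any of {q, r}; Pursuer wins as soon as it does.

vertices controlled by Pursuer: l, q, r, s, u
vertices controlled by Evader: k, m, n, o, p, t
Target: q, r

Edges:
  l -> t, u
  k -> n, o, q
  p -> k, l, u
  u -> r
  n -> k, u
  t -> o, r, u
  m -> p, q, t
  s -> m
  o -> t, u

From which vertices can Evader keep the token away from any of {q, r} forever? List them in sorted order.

A0 = {q, r}
A1: add {u} — u (Pursuer) has u→r.
A2: add {l} — l (Pursuer) has l→u.
A3 = A2; e.g. k (Evader) can still go to n. Fixed point.
Pursuer's attractor = {l, q, r, u}; Evader avoids the target exactly from the complement.

k, m, n, o, p, s, t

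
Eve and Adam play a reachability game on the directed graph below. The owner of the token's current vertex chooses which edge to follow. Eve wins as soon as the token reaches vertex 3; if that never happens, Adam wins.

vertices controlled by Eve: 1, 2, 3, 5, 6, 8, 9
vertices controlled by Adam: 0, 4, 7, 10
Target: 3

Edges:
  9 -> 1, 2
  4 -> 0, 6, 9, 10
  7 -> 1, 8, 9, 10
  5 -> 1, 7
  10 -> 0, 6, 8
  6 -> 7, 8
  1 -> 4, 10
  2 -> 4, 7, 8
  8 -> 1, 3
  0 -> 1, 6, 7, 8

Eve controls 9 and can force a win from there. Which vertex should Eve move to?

A0 = {3}
A1: add {8} — 8 (Eve) has 8→3.
A2: add {2, 6} — 2 (Eve) has 2→8; 6 (Eve) has 6→8.
A3: add {9} — 9 (Eve) has 9→2.
A4 = A3; e.g. 0 (Adam) can still go to 1. Fixed point.
From 9, successor 2 is in the attractor (rank 2); the other successor 1 is not.

2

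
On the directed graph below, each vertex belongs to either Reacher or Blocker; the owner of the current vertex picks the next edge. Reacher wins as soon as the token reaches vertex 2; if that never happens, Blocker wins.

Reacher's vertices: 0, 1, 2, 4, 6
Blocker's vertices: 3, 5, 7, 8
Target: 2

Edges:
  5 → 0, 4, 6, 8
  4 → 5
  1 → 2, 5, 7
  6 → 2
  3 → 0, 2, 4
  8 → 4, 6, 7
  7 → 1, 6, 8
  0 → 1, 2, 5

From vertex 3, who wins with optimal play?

A0 = {2}
A1: add {0, 1, 6} — 0 (Reacher) has 0→2; 1 (Reacher) has 1→2; 6 (Reacher) has 6→2.
A2 = A1; e.g. 3 (Blocker) can still go to 4. Fixed point.
3 never enters the attractor, so Blocker can avoid the target forever.

Blocker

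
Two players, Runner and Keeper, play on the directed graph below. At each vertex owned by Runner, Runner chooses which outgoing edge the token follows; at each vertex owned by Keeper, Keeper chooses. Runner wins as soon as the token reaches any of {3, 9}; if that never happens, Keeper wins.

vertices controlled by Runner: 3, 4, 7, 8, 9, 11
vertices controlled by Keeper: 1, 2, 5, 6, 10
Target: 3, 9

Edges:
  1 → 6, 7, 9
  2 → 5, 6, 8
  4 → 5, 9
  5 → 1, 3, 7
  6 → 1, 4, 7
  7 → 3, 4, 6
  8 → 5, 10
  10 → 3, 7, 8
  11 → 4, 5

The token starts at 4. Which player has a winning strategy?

A0 = {3, 9}
A1: add {4, 7} — 4 (Runner) has 4→9; 7 (Runner) has 7→3.
4 ∈ A1, so Runner can force the target.

Runner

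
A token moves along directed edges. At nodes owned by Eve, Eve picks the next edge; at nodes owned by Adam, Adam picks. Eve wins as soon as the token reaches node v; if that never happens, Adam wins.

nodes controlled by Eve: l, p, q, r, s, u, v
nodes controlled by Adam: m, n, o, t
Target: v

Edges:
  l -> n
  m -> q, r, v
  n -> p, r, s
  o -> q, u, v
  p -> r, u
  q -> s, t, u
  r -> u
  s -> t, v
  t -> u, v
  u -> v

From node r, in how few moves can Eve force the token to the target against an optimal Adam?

2

A0 = {v}
A1: add {s, u} — s (Eve) has s→v; u (Eve) has u→v.
A2: add {p, q, r, t} — p (Eve) has p→u; q (Eve) has q→s; r (Eve) has r→u; t (Adam): all of {u, v} already in.
r enters the attractor at level 2, so Eve can force the target in 2 moves from there.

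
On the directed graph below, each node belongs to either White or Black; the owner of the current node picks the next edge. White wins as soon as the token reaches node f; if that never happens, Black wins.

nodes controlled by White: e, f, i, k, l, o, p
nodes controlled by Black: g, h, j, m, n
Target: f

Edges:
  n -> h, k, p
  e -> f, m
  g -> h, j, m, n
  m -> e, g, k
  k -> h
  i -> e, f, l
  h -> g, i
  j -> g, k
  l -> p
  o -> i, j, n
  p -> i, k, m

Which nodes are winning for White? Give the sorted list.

e, f, i, l, o, p

A0 = {f}
A1: add {e, i} — e (White) has e→f; i (White) has i→f.
A2: add {o, p} — o (White) has o→i; p (White) has p→i.
A3: add {l} — l (White) has l→p.
A4 = A3; e.g. g (Black) can still go to h. Fixed point.
White's winning region = {e, f, i, l, o, p}.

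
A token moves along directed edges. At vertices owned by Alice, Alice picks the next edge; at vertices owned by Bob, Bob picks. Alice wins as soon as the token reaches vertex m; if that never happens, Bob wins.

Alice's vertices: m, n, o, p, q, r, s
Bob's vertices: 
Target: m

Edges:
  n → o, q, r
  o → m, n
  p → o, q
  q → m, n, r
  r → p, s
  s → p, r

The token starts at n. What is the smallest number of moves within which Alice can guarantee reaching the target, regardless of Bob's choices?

2

A0 = {m}
A1: add {o, q} — o (Alice) has o→m; q (Alice) has q→m.
A2: add {n, p} — n (Alice) has n→o; p (Alice) has p→o.
n enters the attractor at level 2, so Alice can force the target in 2 moves from there.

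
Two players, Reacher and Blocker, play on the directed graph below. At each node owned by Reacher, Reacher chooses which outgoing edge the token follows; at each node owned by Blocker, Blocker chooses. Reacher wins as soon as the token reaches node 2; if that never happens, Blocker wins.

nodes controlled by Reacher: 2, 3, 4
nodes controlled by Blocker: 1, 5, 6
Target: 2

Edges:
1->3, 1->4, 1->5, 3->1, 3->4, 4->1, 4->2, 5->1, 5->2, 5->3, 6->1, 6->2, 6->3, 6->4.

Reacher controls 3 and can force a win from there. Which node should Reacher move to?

4

A0 = {2}
A1: add {4} — 4 (Reacher) has 4→2.
A2: add {3} — 3 (Reacher) has 3→4.
A3 = A2; e.g. 1 (Blocker) can still go to 5. Fixed point.
From 3, successor 4 is in the attractor (rank 1); the other successor 1 is not.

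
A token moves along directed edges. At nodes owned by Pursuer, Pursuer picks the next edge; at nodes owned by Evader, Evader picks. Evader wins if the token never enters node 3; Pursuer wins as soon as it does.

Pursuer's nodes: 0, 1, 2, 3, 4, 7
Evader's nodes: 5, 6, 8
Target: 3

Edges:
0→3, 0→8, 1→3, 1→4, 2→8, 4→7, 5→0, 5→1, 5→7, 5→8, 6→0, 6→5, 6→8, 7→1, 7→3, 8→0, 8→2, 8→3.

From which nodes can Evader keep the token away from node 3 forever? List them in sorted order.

2, 5, 6, 8

A0 = {3}
A1: add {0, 1, 7} — 0 (Pursuer) has 0→3; 1 (Pursuer) has 1→3; 7 (Pursuer) has 7→3.
A2: add {4} — 4 (Pursuer) has 4→7.
A3 = A2; e.g. 2 (Pursuer) has no edge into A2. Fixed point.
Pursuer's attractor = {0, 1, 3, 4, 7}; Evader avoids the target exactly from the complement.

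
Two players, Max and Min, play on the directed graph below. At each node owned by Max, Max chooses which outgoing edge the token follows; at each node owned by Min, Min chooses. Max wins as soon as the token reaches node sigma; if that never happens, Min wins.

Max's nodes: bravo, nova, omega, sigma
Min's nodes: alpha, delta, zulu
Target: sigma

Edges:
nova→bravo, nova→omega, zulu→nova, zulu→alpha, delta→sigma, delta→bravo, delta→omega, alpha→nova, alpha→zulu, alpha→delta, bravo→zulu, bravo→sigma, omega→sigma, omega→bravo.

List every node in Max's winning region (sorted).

bravo, delta, nova, omega, sigma

A0 = {sigma}
A1: add {bravo, omega} — bravo (Max) has bravo→sigma; omega (Max) has omega→sigma.
A2: add {delta, nova} — nova (Max) has nova→bravo; delta (Min): all of {sigma, bravo, omega} already in.
A3 = A2; e.g. zulu (Min) can still go to alpha. Fixed point.
Max's winning region = {bravo, delta, nova, omega, sigma}.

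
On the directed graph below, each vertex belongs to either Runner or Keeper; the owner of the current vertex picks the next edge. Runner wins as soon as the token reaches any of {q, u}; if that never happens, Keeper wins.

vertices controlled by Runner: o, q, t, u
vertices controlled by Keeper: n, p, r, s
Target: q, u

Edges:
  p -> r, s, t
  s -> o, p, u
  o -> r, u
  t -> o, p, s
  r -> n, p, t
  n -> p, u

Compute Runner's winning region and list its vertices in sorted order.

A0 = {q, u}
A1: add {o} — o (Runner) has o→u.
A2: add {t} — t (Runner) has t→o.
A3 = A2; e.g. n (Keeper) can still go to p. Fixed point.
Runner's winning region = {o, q, t, u}.

o, q, t, u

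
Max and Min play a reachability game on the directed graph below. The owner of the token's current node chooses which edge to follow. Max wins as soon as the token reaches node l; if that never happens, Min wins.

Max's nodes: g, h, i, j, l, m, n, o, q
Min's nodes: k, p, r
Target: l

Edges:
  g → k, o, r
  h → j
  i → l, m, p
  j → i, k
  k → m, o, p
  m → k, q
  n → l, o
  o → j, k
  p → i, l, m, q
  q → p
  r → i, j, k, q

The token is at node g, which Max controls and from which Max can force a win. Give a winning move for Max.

o

A0 = {l}
A1: add {i, n} — i (Max) has i→l; n (Max) has n→l.
A2: add {j} — j (Max) has j→i.
A3: add {h, o} — h (Max) has h→j; o (Max) has o→j.
A4: add {g} — g (Max) has g→o.
A5 = A4; e.g. k (Min) can still go to m. Fixed point.
From g, successor o is in the attractor (rank 3); the other successors k, r are not.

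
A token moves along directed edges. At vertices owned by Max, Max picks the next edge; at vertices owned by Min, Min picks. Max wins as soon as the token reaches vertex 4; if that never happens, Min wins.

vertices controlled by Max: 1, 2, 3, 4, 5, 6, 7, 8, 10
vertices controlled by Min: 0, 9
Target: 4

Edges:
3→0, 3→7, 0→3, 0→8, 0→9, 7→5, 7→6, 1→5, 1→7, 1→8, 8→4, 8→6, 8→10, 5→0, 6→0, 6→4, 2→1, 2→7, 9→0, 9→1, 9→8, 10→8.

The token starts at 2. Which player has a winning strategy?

Max

A0 = {4}
A1: add {6, 8} — 6 (Max) has 6→4; 8 (Max) has 8→4.
A2: add {1, 7, 10} — 1 (Max) has 1→8; 7 (Max) has 7→6; 10 (Max) has 10→8.
A3: add {2, 3} — 2 (Max) has 2→1; 3 (Max) has 3→7.
A4 = A3; e.g. 0 (Min) can still go to 9. Fixed point.
2 ∈ A3, so Max can force the target.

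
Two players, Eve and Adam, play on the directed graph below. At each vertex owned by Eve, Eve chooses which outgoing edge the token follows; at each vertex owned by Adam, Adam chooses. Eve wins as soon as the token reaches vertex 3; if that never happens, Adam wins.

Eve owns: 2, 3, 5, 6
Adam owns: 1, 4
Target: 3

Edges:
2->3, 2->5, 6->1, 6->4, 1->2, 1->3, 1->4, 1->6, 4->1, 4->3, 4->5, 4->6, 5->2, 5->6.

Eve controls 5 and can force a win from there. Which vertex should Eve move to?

A0 = {3}
A1: add {2} — 2 (Eve) has 2→3.
A2: add {5} — 5 (Eve) has 5→2.
A3 = A2; e.g. 1 (Adam) can still go to 4. Fixed point.
From 5, successor 2 is in the attractor (rank 1); the other successor 6 is not.

2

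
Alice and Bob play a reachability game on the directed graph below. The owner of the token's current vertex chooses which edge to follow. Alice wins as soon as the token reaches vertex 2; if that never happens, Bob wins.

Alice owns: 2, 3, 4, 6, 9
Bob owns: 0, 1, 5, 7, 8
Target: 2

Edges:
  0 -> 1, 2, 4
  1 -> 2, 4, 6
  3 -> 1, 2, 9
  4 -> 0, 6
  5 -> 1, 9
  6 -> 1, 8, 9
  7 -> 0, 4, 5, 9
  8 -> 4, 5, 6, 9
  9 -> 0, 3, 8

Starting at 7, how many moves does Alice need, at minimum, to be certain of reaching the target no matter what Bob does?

7

A0 = {2}
A1: add {3} — 3 (Alice) has 3→2.
A2: add {9} — 9 (Alice) has 9→3.
A3: add {6} — 6 (Alice) has 6→9.
A4: add {4} — 4 (Alice) has 4→6.
A5: add {1} — 1 (Bob): all of {2, 4, 6} already in.
A6: add {0, 5} — 0 (Bob): all of {1, 2, 4} already in; 5 (Bob): all of {1, 9} already in.
A7: add {7, 8} — 7 (Bob): all of {0, 4, 5, 9} already in; 8 (Bob): all of {4, 5, 6, 9} already in.
A7 = all vertices. Fixed point.
7 enters the attractor at level 7, so Alice can force the target in 7 moves from there.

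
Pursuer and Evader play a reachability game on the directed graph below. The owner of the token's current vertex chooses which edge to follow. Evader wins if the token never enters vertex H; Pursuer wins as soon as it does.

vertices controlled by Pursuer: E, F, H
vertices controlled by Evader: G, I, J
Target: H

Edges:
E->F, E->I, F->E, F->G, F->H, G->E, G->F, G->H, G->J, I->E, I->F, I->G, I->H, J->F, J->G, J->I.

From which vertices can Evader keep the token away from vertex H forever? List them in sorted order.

G, I, J

A0 = {H}
A1: add {F} — F (Pursuer) has F→H.
A2: add {E} — E (Pursuer) has E→F.
A3 = A2; e.g. G (Evader) can still go to J. Fixed point.
Pursuer's attractor = {E, F, H}; Evader avoids the target exactly from the complement.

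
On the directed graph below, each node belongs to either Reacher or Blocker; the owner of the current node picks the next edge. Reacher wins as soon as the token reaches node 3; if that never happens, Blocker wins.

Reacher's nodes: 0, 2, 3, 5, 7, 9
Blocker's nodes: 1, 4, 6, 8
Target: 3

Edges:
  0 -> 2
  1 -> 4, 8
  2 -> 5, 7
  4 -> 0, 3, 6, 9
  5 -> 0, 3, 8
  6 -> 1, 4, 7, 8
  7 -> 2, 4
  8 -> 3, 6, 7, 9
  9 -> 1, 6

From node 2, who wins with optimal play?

Reacher

A0 = {3}
A1: add {5} — 5 (Reacher) has 5→3.
A2: add {2} — 2 (Reacher) has 2→5.
2 ∈ A2, so Reacher can force the target.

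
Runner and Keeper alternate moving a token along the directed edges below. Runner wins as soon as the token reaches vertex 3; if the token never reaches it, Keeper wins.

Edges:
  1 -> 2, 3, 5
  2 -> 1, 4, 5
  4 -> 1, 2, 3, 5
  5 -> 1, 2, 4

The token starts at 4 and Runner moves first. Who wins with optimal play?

Track states (vertex, player-to-move).
A0 = {(3,Runner), (3,Keeper)}
A1: add {(1,Runner), (4,Runner)}.
(4,Runner) ∈ A1 ⇒ Runner forces the target.

Runner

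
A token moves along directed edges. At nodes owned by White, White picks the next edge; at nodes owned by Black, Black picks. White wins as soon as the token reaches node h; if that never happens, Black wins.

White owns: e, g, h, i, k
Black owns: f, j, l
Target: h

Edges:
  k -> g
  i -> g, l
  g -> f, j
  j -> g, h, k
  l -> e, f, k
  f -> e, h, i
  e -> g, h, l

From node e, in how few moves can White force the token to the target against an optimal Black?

1

A0 = {h}
A1: add {e} — e (White) has e→h.
A2 = A1; e.g. f (Black) can still go to i. Fixed point.
e enters the attractor at level 1, so White can force the target in 1 move from there.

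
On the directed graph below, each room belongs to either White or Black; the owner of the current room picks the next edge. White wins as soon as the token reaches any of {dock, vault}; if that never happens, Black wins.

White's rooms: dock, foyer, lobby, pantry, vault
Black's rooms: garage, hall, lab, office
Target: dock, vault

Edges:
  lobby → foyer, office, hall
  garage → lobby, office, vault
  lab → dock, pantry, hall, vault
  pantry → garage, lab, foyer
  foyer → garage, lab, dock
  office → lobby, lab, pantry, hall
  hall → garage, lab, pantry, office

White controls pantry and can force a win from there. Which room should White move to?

foyer

A0 = {dock, vault}
A1: add {foyer} — foyer (White) has foyer→dock.
A2: add {lobby, pantry} — lobby (White) has lobby→foyer; pantry (White) has pantry→foyer.
A3 = A2; e.g. garage (Black) can still go to office. Fixed point.
From pantry, successor foyer is in the attractor (rank 1); the other successors garage, lab are not.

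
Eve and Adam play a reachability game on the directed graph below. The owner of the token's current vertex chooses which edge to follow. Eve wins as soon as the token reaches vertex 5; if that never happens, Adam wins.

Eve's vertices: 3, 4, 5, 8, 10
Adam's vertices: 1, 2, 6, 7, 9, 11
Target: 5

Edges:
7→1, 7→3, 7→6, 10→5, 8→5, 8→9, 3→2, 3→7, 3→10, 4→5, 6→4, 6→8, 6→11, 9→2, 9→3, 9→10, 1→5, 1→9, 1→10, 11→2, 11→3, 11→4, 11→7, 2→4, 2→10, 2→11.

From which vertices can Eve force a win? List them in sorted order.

3, 4, 5, 8, 10

A0 = {5}
A1: add {4, 8, 10} — 4 (Eve) has 4→5; 8 (Eve) has 8→5; 10 (Eve) has 10→5.
A2: add {3} — 3 (Eve) has 3→10.
A3 = A2; e.g. 1 (Adam) can still go to 9. Fixed point.
Eve's winning region = {3, 4, 5, 8, 10}.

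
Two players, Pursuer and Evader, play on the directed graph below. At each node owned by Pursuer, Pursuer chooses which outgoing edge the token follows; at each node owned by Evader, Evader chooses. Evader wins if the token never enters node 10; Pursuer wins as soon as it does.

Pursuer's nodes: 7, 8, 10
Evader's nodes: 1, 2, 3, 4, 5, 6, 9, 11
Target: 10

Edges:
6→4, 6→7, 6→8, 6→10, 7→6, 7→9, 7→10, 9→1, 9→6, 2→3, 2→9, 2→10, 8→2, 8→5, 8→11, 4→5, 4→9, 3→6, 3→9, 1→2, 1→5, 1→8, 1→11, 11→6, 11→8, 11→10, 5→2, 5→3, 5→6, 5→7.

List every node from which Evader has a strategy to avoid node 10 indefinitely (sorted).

1, 2, 3, 4, 5, 6, 8, 9, 11

A0 = {10}
A1: add {7} — 7 (Pursuer) has 7→10.
A2 = A1; e.g. 1 (Evader) can still go to 2. Fixed point.
Pursuer's attractor = {7, 10}; Evader avoids the target exactly from the complement.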